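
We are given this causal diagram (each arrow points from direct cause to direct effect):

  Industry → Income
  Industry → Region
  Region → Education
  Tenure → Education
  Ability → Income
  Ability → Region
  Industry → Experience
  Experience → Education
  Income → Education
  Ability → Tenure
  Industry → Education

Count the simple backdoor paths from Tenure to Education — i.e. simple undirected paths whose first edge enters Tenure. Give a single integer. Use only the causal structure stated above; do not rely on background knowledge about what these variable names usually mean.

A backdoor path from Tenure to Education is any simple undirected path whose first edge points into Tenure (i.e. leaves Tenure via a parent).
Parents of Tenure: {Ability}.
Enumerating:
  P1: Tenure <- Ability -> Region <- Industry -> Income -> Education
  P2: Tenure <- Ability -> Region <- Industry -> Experience -> Education
  P3: Tenure <- Ability -> Region <- Industry -> Education
  P4: Tenure <- Ability -> Region -> Education
  P5: Tenure <- Ability -> Income <- Industry -> Region -> Education
  P6: Tenure <- Ability -> Income <- Industry -> Experience -> Education
  P7: Tenure <- Ability -> Income <- Industry -> Education
  P8: Tenure <- Ability -> Income -> Education
That exhausts the simple backdoor paths. Count: 8.

8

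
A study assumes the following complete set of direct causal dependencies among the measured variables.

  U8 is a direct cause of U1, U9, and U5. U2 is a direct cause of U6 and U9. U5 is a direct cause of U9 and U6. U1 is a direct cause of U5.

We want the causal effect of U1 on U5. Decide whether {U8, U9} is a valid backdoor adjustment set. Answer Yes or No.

Backdoor paths from U1 to U5 (paths whose first edge points into U1):
  P1: U1 <- U8 -> U5
  P2: U1 <- U8 -> U9 <- U2 -> U6 <- U5
  P3: U1 <- U8 -> U9 <- U5
Condition 1 (no descendant of U1 in the set): FAILS — U9 is a descendant of U1.
Condition 2 (every backdoor path blocked by {U8, U9}):
  P1: blocked at fork node U8 ∈ conditioning set.
  P2: blocked at fork node U8 ∈ conditioning set.
  P3: blocked at fork node U8 ∈ conditioning set.
{U8, U9} does not satisfy the backdoor criterion.

No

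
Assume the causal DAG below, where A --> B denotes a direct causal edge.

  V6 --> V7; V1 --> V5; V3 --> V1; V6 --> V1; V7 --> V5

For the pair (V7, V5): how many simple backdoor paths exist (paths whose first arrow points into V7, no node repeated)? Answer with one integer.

1

A backdoor path from V7 to V5 is any simple undirected path whose first edge points into V7 (i.e. leaves V7 via a parent).
Parents of V7: {V6}.
Enumerating:
  P1: V7 <- V6 -> V1 -> V5
That exhausts the simple backdoor paths. Count: 1.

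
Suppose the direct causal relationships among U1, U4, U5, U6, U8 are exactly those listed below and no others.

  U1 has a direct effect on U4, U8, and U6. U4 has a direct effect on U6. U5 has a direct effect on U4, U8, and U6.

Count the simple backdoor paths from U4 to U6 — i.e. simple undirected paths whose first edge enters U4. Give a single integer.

4

A backdoor path from U4 to U6 is any simple undirected path whose first edge points into U4 (i.e. leaves U4 via a parent).
Parents of U4: {U1, U5}.
Enumerating:
  P1: U4 <- U5 -> U8 <- U1 -> U6
  P2: U4 <- U5 -> U6
  P3: U4 <- U1 -> U8 <- U5 -> U6
  P4: U4 <- U1 -> U6
That exhausts the simple backdoor paths. Count: 4.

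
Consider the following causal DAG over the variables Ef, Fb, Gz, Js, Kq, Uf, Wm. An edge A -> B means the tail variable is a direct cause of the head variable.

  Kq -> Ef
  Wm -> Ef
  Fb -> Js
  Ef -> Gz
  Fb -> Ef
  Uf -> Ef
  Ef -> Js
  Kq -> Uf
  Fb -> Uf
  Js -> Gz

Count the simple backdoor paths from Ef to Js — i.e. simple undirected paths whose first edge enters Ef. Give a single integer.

3

A backdoor path from Ef to Js is any simple undirected path whose first edge points into Ef (i.e. leaves Ef via a parent).
Parents of Ef: {Fb, Kq, Uf, Wm}.
Enumerating:
  P1: Ef <- Kq -> Uf <- Fb -> Js
  P2: Ef <- Fb -> Js
  P3: Ef <- Uf <- Fb -> Js
That exhausts the simple backdoor paths. Count: 3.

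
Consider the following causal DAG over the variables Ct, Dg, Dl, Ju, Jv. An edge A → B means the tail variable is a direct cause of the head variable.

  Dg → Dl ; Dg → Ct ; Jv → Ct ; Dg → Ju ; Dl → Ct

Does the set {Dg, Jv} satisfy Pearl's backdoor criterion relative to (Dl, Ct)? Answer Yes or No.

Yes

Backdoor paths from Dl to Ct (paths whose first edge points into Dl):
  P1: Dl <- Dg -> Ct
Condition 1 (no descendant of Dl in the set): holds — descendants of Dl are {Ct}; none are in {Dg, Jv}.
Condition 2 (every backdoor path blocked by {Dg, Jv}):
  P1: blocked at fork node Dg ∈ conditioning set.
{Dg, Jv} satisfies the backdoor criterion.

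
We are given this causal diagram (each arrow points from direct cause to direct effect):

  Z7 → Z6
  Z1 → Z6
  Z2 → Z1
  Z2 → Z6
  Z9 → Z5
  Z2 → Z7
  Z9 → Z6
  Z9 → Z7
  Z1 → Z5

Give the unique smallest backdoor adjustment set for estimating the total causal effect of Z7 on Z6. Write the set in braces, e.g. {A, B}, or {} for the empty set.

Variables eligible for adjustment (non-descendants of Z7, excluding Z7 and Z6): {Z1, Z2, Z5, Z9}.
Backdoor paths from Z7 to Z6:
  P1: Z7 <- Z2 -> Z1 -> Z5 <- Z9 -> Z6
  P2: Z7 <- Z2 -> Z1 -> Z6
  P3: Z7 <- Z2 -> Z6
  P4: Z7 <- Z9 -> Z5 <- Z1 <- Z2 -> Z6
  P5: Z7 <- Z9 -> Z5 <- Z1 -> Z6
  P6: Z7 <- Z9 -> Z6
The empty set is not sufficient: P2 (Z7 <- Z2 -> Z1 -> Z6) has no collider blocking it and no conditioned non-collider, so it is open.
Try {Z2, Z9}:
  P1: blocked at fork node Z2 ∈ conditioning set.
  P2: blocked at fork node Z2 ∈ conditioning set.
  P3: blocked at fork node Z2 ∈ conditioning set.
  P4: blocked at fork node Z9 ∈ conditioning set.
  P5: blocked at fork node Z9 ∈ conditioning set.
  P6: blocked at fork node Z9 ∈ conditioning set.
{Z2, Z9} contains no descendant of Z7 and blocks every backdoor path.
Every element of {Z2, Z9} is needed (dropping Z2 leaves P2 open; dropping Z9 leaves P6 open), so no proper subset is valid.
Among all size-2 subsets of the eligible variables, only {Z2, Z9} blocks every backdoor path, so it is the unique smallest valid adjustment set.

{Z2, Z9}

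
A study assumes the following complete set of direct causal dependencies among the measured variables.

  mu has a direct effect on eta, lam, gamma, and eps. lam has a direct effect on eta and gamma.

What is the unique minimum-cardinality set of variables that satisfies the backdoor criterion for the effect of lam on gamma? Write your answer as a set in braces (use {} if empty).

{mu}

Variables eligible for adjustment (non-descendants of lam, excluding lam and gamma): {eps, mu}.
Backdoor paths from lam to gamma:
  P1: lam <- mu -> gamma
The empty set is not sufficient: P1 (lam <- mu -> gamma) has no collider blocking it and no conditioned non-collider, so it is open.
Try {mu}:
  P1: blocked at fork node mu ∈ conditioning set.
{mu} contains no descendant of lam and blocks every backdoor path.
No other singleton works — e.g. {eps} leaves P1 open — so {mu} is the unique smallest valid adjustment set.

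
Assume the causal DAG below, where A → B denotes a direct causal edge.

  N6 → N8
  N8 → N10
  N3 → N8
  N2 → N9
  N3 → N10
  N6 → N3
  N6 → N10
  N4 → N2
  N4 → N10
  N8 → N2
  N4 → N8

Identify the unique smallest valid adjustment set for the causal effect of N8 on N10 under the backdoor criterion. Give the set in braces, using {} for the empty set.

{N3, N4, N6}

Variables eligible for adjustment (non-descendants of N8, excluding N8 and N10): {N3, N4, N6}.
Backdoor paths from N8 to N10:
  P1: N8 <- N6 -> N3 -> N10
  P2: N8 <- N6 -> N10
  P3: N8 <- N4 -> N10
  P4: N8 <- N3 <- N6 -> N10
  P5: N8 <- N3 -> N10
The empty set is not sufficient: P1 (N8 <- N6 -> N3 -> N10) has no collider blocking it and no conditioned non-collider, so it is open.
Try {N3, N4, N6}:
  P1: blocked at fork node N6 ∈ conditioning set.
  P2: blocked at fork node N6 ∈ conditioning set.
  P3: blocked at fork node N4 ∈ conditioning set.
  P4: blocked at chain node N3 ∈ conditioning set.
  P5: blocked at fork node N3 ∈ conditioning set.
{N3, N4, N6} contains no descendant of N8 and blocks every backdoor path.
Every element of {N3, N4, N6} is needed (dropping N3 leaves P5 open; dropping N4 leaves P3 open; dropping N6 leaves P2 open), so no proper subset is valid.
Among all size-3 subsets of the eligible variables, only {N3, N4, N6} blocks every backdoor path, so it is the unique smallest valid adjustment set.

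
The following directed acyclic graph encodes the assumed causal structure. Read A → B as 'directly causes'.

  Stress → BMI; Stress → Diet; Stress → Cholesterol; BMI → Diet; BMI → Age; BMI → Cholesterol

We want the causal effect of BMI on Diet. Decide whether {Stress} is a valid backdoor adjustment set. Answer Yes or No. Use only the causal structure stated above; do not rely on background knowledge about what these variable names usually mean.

Yes

Backdoor paths from BMI to Diet (paths whose first edge points into BMI):
  P1: BMI <- Stress -> Diet
Condition 1 (no descendant of BMI in the set): holds — descendants of BMI are {Age, Cholesterol, Diet}; none are in {Stress}.
Condition 2 (every backdoor path blocked by {Stress}):
  P1: blocked at fork node Stress ∈ conditioning set.
{Stress} satisfies the backdoor criterion.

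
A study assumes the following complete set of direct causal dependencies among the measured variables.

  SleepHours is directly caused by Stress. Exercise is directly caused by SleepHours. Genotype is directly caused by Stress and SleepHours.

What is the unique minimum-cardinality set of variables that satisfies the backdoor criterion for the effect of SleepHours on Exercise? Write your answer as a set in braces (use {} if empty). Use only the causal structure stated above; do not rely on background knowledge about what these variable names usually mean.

Variables eligible for adjustment (non-descendants of SleepHours, excluding SleepHours and Exercise): {Stress}.
Backdoor paths from SleepHours to Exercise:
  (none)
With no backdoor paths the empty set already satisfies the criterion, and it is trivially minimal.

{}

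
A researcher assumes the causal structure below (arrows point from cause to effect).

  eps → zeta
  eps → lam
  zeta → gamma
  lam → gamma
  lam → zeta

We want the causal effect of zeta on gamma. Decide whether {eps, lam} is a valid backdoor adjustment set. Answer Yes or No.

Yes

Backdoor paths from zeta to gamma (paths whose first edge points into zeta):
  P1: zeta <- eps -> lam -> gamma
  P2: zeta <- lam -> gamma
Condition 1 (no descendant of zeta in the set): holds — descendants of zeta are {gamma}; none are in {eps, lam}.
Condition 2 (every backdoor path blocked by {eps, lam}):
  P1: blocked at fork node eps ∈ conditioning set.
  P2: blocked at fork node lam ∈ conditioning set.
{eps, lam} satisfies the backdoor criterion.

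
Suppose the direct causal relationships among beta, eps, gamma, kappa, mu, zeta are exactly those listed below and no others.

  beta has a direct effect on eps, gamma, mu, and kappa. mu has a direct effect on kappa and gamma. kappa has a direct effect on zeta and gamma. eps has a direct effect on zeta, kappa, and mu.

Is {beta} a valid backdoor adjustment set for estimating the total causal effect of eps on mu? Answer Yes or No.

Yes

Backdoor paths from eps to mu (paths whose first edge points into eps):
  P1: eps <- beta -> mu
  P2: eps <- beta -> kappa <- mu
  P3: eps <- beta -> kappa -> gamma <- mu
  P4: eps <- beta -> gamma <- mu
  P5: eps <- beta -> gamma <- kappa <- mu
Condition 1 (no descendant of eps in the set): holds — descendants of eps are {gamma, kappa, mu, zeta}; none are in {beta}.
Condition 2 (every backdoor path blocked by {beta}):
  P1: blocked at fork node beta ∈ conditioning set.
  P2: blocked at fork node beta ∈ conditioning set.
  P3: blocked at fork node beta ∈ conditioning set.
  P4: blocked at fork node beta ∈ conditioning set.
  P5: blocked at fork node beta ∈ conditioning set.
{beta} satisfies the backdoor criterion.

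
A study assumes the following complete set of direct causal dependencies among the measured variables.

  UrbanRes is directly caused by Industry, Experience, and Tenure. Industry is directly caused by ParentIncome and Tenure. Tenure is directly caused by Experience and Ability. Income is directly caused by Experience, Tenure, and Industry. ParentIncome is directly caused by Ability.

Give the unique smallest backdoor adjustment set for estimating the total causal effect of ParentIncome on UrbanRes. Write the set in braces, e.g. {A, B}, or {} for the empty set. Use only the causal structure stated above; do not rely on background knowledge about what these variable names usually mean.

Variables eligible for adjustment (non-descendants of ParentIncome, excluding ParentIncome and UrbanRes): {Ability, Experience, Tenure}.
Backdoor paths from ParentIncome to UrbanRes:
  P1: ParentIncome <- Ability -> Tenure <- Experience -> Income <- Industry -> UrbanRes
  P2: ParentIncome <- Ability -> Tenure <- Experience -> UrbanRes
  P3: ParentIncome <- Ability -> Tenure -> Industry -> Income <- Experience -> UrbanRes
  P4: ParentIncome <- Ability -> Tenure -> Industry -> UrbanRes
  P5: ParentIncome <- Ability -> Tenure -> Income <- Experience -> UrbanRes
  P6: ParentIncome <- Ability -> Tenure -> Income <- Industry -> UrbanRes
  P7: ParentIncome <- Ability -> Tenure -> UrbanRes
The empty set is not sufficient: P4 (ParentIncome <- Ability -> Tenure -> Industry -> UrbanRes) has no collider blocking it and no conditioned non-collider, so it is open.
Try {Ability}:
  P1: blocked at fork node Ability ∈ conditioning set.
  P2: blocked at fork node Ability ∈ conditioning set.
  P3: blocked at fork node Ability ∈ conditioning set.
  P4: blocked at fork node Ability ∈ conditioning set.
  P5: blocked at fork node Ability ∈ conditioning set.
  P6: blocked at fork node Ability ∈ conditioning set.
  P7: blocked at fork node Ability ∈ conditioning set.
{Ability} contains no descendant of ParentIncome and blocks every backdoor path.
No other singleton works — e.g. {Experience} leaves P4 open — so {Ability} is the unique smallest valid adjustment set.

{Ability}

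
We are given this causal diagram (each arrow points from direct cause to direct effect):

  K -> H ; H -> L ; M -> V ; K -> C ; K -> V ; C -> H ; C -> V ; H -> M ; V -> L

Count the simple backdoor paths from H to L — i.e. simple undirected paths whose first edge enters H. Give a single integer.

A backdoor path from H to L is any simple undirected path whose first edge points into H (i.e. leaves H via a parent).
Parents of H: {C, K}.
Enumerating:
  P1: H <- K -> C -> V -> L
  P2: H <- K -> V -> L
  P3: H <- C <- K -> V -> L
  P4: H <- C -> V -> L
That exhausts the simple backdoor paths. Count: 4.

4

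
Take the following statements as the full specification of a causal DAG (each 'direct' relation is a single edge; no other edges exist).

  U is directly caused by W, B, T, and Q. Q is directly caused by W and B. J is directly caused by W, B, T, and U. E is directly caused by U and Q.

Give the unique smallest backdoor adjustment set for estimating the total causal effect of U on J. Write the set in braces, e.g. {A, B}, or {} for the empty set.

Variables eligible for adjustment (non-descendants of U, excluding U and J): {B, Q, T, W}.
Backdoor paths from U to J:
  P1: U <- T -> J
  P2: U <- B -> Q <- W -> J
  P3: U <- B -> J
  P4: U <- W -> Q <- B -> J
  P5: U <- W -> J
  P6: U <- Q <- B -> J
  P7: U <- Q <- W -> J
The empty set is not sufficient: P1 (U <- T -> J) has no collider blocking it and no conditioned non-collider, so it is open.
Try {B, T, W}:
  P1: blocked at fork node T ∈ conditioning set.
  P2: blocked at fork node B ∈ conditioning set.
  P3: blocked at fork node B ∈ conditioning set.
  P4: blocked at fork node W ∈ conditioning set.
  P5: blocked at fork node W ∈ conditioning set.
  P6: blocked at fork node B ∈ conditioning set.
  P7: blocked at fork node W ∈ conditioning set.
{B, T, W} contains no descendant of U and blocks every backdoor path.
Every element of {B, T, W} is needed (dropping B leaves P3 open; dropping T leaves P1 open; dropping W leaves P5 open), so no proper subset is valid.
Among all size-3 subsets of the eligible variables, only {B, T, W} blocks every backdoor path, so it is the unique smallest valid adjustment set.

{B, T, W}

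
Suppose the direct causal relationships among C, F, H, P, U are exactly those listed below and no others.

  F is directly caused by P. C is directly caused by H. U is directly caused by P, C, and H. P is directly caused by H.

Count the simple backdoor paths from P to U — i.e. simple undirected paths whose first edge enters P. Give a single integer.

A backdoor path from P to U is any simple undirected path whose first edge points into P (i.e. leaves P via a parent).
Parents of P: {H}.
Enumerating:
  P1: P <- H -> C -> U
  P2: P <- H -> U
That exhausts the simple backdoor paths. Count: 2.

2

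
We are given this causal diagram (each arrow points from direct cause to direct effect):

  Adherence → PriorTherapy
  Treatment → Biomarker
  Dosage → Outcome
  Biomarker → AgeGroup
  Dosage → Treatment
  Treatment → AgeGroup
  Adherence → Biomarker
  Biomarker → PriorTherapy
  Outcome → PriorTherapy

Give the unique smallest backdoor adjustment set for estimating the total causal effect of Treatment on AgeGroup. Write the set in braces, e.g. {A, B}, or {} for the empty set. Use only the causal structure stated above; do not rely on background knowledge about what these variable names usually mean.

{}

Variables eligible for adjustment (non-descendants of Treatment, excluding Treatment and AgeGroup): {Adherence, Dosage, Outcome}.
Backdoor paths from Treatment to AgeGroup:
  P1: Treatment <- Dosage -> Outcome -> PriorTherapy <- Adherence -> Biomarker -> AgeGroup
  P2: Treatment <- Dosage -> Outcome -> PriorTherapy <- Biomarker -> AgeGroup
Each backdoor path contains an unconditioned collider, so every path is already blocked with the empty conditioning set:
  P1: blocked at collider PriorTherapy (neither it nor any descendant is in the conditioning set).
  P2: blocked at collider PriorTherapy (neither it nor any descendant is in the conditioning set).
The empty set is therefore the unique smallest valid set.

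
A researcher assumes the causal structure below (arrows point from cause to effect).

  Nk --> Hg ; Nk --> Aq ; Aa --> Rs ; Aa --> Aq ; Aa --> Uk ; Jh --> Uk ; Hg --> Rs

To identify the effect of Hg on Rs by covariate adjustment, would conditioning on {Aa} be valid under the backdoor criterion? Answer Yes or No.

Backdoor paths from Hg to Rs (paths whose first edge points into Hg):
  P1: Hg <- Nk -> Aq <- Aa -> Rs
Condition 1 (no descendant of Hg in the set): holds — descendants of Hg are {Rs}; none are in {Aa}.
Condition 2 (every backdoor path blocked by {Aa}):
  P1: blocked at collider Aq (neither it nor any descendant is in the conditioning set).
{Aa} satisfies the backdoor criterion.

Yes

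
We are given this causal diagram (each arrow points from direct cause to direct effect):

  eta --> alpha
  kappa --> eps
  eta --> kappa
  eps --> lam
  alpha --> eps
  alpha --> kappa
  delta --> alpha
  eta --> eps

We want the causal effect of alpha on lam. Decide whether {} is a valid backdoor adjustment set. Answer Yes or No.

No

Backdoor paths from alpha to lam (paths whose first edge points into alpha):
  P1: alpha <- eta -> kappa -> eps -> lam
  P2: alpha <- eta -> eps -> lam
Condition 1 (no descendant of alpha in the set): holds — descendants of alpha are {eps, kappa, lam}; none are in {}.
Condition 2 (every backdoor path blocked by {}):
  P1: open — no interior node is in the conditioning set.
  P2: open — no interior node is in the conditioning set.
{} does not satisfy the backdoor criterion.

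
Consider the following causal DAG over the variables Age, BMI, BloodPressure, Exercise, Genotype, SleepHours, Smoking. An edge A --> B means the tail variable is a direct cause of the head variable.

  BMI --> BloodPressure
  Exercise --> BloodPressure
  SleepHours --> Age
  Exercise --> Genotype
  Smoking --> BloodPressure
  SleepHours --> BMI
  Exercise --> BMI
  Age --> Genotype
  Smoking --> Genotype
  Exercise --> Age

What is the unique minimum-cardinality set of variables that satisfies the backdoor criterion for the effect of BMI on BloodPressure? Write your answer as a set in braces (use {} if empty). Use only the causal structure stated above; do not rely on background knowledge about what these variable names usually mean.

{Exercise}

Variables eligible for adjustment (non-descendants of BMI, excluding BMI and BloodPressure): {Age, Exercise, Genotype, SleepHours, Smoking}.
Backdoor paths from BMI to BloodPressure:
  P1: BMI <- Exercise -> Age -> Genotype <- Smoking -> BloodPressure
  P2: BMI <- Exercise -> BloodPressure
  P3: BMI <- Exercise -> Genotype <- Smoking -> BloodPressure
  P4: BMI <- SleepHours -> Age <- Exercise -> BloodPressure
  P5: BMI <- SleepHours -> Age <- Exercise -> Genotype <- Smoking -> BloodPressure
  P6: BMI <- SleepHours -> Age -> Genotype <- Exercise -> BloodPressure
  P7: BMI <- SleepHours -> Age -> Genotype <- Smoking -> BloodPressure
The empty set is not sufficient: P2 (BMI <- Exercise -> BloodPressure) has no collider blocking it and no conditioned non-collider, so it is open.
Try {Exercise}:
  P1: blocked at fork node Exercise ∈ conditioning set.
  P2: blocked at fork node Exercise ∈ conditioning set.
  P3: blocked at fork node Exercise ∈ conditioning set.
  P4: blocked at collider Age (neither it nor any descendant is in the conditioning set).
  P5: blocked at collider Age (neither it nor any descendant is in the conditioning set).
  P6: blocked at collider Genotype (neither it nor any descendant is in the conditioning set).
  P7: blocked at collider Genotype (neither it nor any descendant is in the conditioning set).
{Exercise} contains no descendant of BMI and blocks every backdoor path.
No other singleton works — e.g. {SleepHours} leaves P2 open — so {Exercise} is the unique smallest valid adjustment set.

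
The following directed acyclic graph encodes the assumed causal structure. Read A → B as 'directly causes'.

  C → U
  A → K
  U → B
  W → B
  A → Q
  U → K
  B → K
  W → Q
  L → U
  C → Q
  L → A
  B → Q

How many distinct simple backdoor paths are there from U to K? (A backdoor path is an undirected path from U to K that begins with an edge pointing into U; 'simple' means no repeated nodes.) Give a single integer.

6

A backdoor path from U to K is any simple undirected path whose first edge points into U (i.e. leaves U via a parent).
Parents of U: {C, L}.
Enumerating:
  P1: U <- C -> Q <- W -> B -> K
  P2: U <- C -> Q <- A -> K
  P3: U <- C -> Q <- B -> K
  P4: U <- L -> A -> K
  P5: U <- L -> A -> Q <- W -> B -> K
  P6: U <- L -> A -> Q <- B -> K
That exhausts the simple backdoor paths. Count: 6.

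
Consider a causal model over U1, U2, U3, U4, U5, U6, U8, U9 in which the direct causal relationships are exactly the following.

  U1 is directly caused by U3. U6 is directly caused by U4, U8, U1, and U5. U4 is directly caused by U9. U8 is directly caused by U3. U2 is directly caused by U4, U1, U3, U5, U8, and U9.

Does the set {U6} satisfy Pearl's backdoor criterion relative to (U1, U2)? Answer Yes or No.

No

Backdoor paths from U1 to U2 (paths whose first edge points into U1):
  P1: U1 <- U3 -> U8 -> U6 <- U5 -> U2
  P2: U1 <- U3 -> U8 -> U6 <- U4 <- U9 -> U2
  P3: U1 <- U3 -> U8 -> U6 <- U4 -> U2
  P4: U1 <- U3 -> U8 -> U2
  P5: U1 <- U3 -> U2
Condition 1 (no descendant of U1 in the set): FAILS — U6 is a descendant of U1.
Condition 2 (every backdoor path blocked by {U6}):
  P1: open — collider(s) U6 are conditioned on (or have a conditioned descendant) and no non-collider on the path is in the set.
  P2: open — collider(s) U6 are conditioned on (or have a conditioned descendant) and no non-collider on the path is in the set.
  P3: open — collider(s) U6 are conditioned on (or have a conditioned descendant) and no non-collider on the path is in the set.
  P4: open — no interior node is in the conditioning set.
  P5: open — no interior node is in the conditioning set.
{U6} does not satisfy the backdoor criterion.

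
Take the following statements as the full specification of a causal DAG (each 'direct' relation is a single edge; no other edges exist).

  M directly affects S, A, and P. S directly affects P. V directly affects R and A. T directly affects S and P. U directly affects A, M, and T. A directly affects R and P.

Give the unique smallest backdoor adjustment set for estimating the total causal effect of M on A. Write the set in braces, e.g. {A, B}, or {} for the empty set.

Variables eligible for adjustment (non-descendants of M, excluding M and A): {T, U, V}.
Backdoor paths from M to A:
  P1: M <- U -> T -> S -> P <- A
  P2: M <- U -> T -> P <- A
  P3: M <- U -> A
The empty set is not sufficient: P3 (M <- U -> A) has no collider blocking it and no conditioned non-collider, so it is open.
Try {U}:
  P1: blocked at fork node U ∈ conditioning set.
  P2: blocked at fork node U ∈ conditioning set.
  P3: blocked at fork node U ∈ conditioning set.
{U} contains no descendant of M and blocks every backdoor path.
No other singleton works — e.g. {T} leaves P3 open — so {U} is the unique smallest valid adjustment set.

{U}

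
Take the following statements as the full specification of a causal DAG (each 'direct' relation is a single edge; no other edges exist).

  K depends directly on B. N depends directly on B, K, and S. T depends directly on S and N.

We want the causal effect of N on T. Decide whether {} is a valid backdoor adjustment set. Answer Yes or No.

Backdoor paths from N to T (paths whose first edge points into N):
  P1: N <- S -> T
Condition 1 (no descendant of N in the set): holds — descendants of N are {T}; none are in {}.
Condition 2 (every backdoor path blocked by {}):
  P1: open — no interior node is in the conditioning set.
{} does not satisfy the backdoor criterion.

No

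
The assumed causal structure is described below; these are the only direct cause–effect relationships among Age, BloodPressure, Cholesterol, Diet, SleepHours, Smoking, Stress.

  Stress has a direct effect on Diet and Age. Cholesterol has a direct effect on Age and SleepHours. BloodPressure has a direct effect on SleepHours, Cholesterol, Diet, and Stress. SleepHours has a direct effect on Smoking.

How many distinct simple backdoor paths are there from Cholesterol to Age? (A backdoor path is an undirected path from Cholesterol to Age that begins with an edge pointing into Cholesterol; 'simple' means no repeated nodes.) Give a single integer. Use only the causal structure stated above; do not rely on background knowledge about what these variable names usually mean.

2

A backdoor path from Cholesterol to Age is any simple undirected path whose first edge points into Cholesterol (i.e. leaves Cholesterol via a parent).
Parents of Cholesterol: {BloodPressure}.
Enumerating:
  P1: Cholesterol <- BloodPressure -> Stress -> Age
  P2: Cholesterol <- BloodPressure -> Diet <- Stress -> Age
That exhausts the simple backdoor paths. Count: 2.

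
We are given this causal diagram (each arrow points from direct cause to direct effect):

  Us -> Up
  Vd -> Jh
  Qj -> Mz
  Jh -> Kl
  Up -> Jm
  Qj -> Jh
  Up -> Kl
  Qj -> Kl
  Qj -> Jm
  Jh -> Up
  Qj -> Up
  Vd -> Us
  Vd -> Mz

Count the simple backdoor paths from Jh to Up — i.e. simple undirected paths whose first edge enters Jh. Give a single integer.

A backdoor path from Jh to Up is any simple undirected path whose first edge points into Jh (i.e. leaves Jh via a parent).
Parents of Jh: {Qj, Vd}.
Enumerating:
  P1: Jh <- Qj -> Up
  P2: Jh <- Qj -> Mz <- Vd -> Us -> Up
  P3: Jh <- Qj -> Kl <- Up
  P4: Jh <- Qj -> Jm <- Up
  P5: Jh <- Vd -> Us -> Up
  P6: Jh <- Vd -> Mz <- Qj -> Up
  P7: Jh <- Vd -> Mz <- Qj -> Kl <- Up
  P8: Jh <- Vd -> Mz <- Qj -> Jm <- Up
That exhausts the simple backdoor paths. Count: 8.

8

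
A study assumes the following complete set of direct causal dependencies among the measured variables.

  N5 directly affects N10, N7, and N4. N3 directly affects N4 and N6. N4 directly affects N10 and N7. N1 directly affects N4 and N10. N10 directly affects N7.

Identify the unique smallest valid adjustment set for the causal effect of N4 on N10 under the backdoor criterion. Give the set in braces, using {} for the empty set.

Variables eligible for adjustment (non-descendants of N4, excluding N4 and N10): {N1, N3, N5, N6}.
Backdoor paths from N4 to N10:
  P1: N4 <- N1 -> N10
  P2: N4 <- N5 -> N10
  P3: N4 <- N5 -> N7 <- N10
The empty set is not sufficient: P1 (N4 <- N1 -> N10) has no collider blocking it and no conditioned non-collider, so it is open.
Try {N1, N5}:
  P1: blocked at fork node N1 ∈ conditioning set.
  P2: blocked at fork node N5 ∈ conditioning set.
  P3: blocked at fork node N5 ∈ conditioning set.
{N1, N5} contains no descendant of N4 and blocks every backdoor path.
Every element of {N1, N5} is needed (dropping N1 leaves P1 open; dropping N5 leaves P2 open), so no proper subset is valid.
Among all size-2 subsets of the eligible variables, only {N1, N5} blocks every backdoor path, so it is the unique smallest valid adjustment set.

{N1, N5}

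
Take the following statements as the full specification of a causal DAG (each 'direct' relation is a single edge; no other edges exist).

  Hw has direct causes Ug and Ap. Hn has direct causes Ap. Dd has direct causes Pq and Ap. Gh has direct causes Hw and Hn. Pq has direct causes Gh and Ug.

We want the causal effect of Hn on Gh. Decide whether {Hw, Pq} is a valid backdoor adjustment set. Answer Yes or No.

No

Backdoor paths from Hn to Gh (paths whose first edge points into Hn):
  P1: Hn <- Ap -> Hw <- Ug -> Pq <- Gh
  P2: Hn <- Ap -> Hw -> Gh
  P3: Hn <- Ap -> Dd <- Pq <- Ug -> Hw -> Gh
  P4: Hn <- Ap -> Dd <- Pq <- Gh
Condition 1 (no descendant of Hn in the set): FAILS — Pq is a descendant of Hn.
Condition 2 (every backdoor path blocked by {Hw, Pq}):
  P1: open — collider(s) Hw, Pq are conditioned on (or have a conditioned descendant) and no non-collider on the path is in the set.
  P2: blocked at chain node Hw ∈ conditioning set.
  P3: blocked at collider Dd (neither it nor any descendant is in the conditioning set).
  P4: blocked at collider Dd (neither it nor any descendant is in the conditioning set).
{Hw, Pq} does not satisfy the backdoor criterion.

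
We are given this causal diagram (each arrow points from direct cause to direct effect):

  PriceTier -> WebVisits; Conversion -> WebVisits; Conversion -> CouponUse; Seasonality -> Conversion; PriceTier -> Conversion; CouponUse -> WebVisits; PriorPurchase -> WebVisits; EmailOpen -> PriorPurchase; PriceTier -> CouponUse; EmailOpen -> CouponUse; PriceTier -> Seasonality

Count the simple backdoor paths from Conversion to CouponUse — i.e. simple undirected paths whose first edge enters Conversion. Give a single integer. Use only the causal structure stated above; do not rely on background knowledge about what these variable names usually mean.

A backdoor path from Conversion to CouponUse is any simple undirected path whose first edge points into Conversion (i.e. leaves Conversion via a parent).
Parents of Conversion: {PriceTier, Seasonality}.
Enumerating:
  P1: Conversion <- PriceTier -> CouponUse
  P2: Conversion <- PriceTier -> WebVisits <- PriorPurchase <- EmailOpen -> CouponUse
  P3: Conversion <- PriceTier -> WebVisits <- CouponUse
  P4: Conversion <- Seasonality <- PriceTier -> CouponUse
  P5: Conversion <- Seasonality <- PriceTier -> WebVisits <- PriorPurchase <- EmailOpen -> CouponUse
  P6: Conversion <- Seasonality <- PriceTier -> WebVisits <- CouponUse
That exhausts the simple backdoor paths. Count: 6.

6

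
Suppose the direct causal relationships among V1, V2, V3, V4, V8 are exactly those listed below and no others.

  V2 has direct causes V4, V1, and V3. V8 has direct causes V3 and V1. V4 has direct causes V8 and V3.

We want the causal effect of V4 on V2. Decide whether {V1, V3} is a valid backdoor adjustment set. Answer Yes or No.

Backdoor paths from V4 to V2 (paths whose first edge points into V4):
  P1: V4 <- V3 -> V8 <- V1 -> V2
  P2: V4 <- V3 -> V2
  P3: V4 <- V8 <- V3 -> V2
  P4: V4 <- V8 <- V1 -> V2
Condition 1 (no descendant of V4 in the set): holds — descendants of V4 are {V2}; none are in {V1, V3}.
Condition 2 (every backdoor path blocked by {V1, V3}):
  P1: blocked at fork node V3 ∈ conditioning set.
  P2: blocked at fork node V3 ∈ conditioning set.
  P3: blocked at fork node V3 ∈ conditioning set.
  P4: blocked at fork node V1 ∈ conditioning set.
{V1, V3} satisfies the backdoor criterion.

Yes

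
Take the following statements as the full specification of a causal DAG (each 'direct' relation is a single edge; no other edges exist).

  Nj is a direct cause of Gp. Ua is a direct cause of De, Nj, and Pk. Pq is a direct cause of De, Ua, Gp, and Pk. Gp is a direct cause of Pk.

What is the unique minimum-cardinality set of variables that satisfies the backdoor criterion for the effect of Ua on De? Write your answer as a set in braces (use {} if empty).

Variables eligible for adjustment (non-descendants of Ua, excluding Ua and De): {Pq}.
Backdoor paths from Ua to De:
  P1: Ua <- Pq -> De
The empty set is not sufficient: P1 (Ua <- Pq -> De) has no collider blocking it and no conditioned non-collider, so it is open.
Try {Pq}:
  P1: blocked at fork node Pq ∈ conditioning set.
{Pq} contains no descendant of Ua and blocks every backdoor path.
{Pq} is the unique smallest valid adjustment set.

{Pq}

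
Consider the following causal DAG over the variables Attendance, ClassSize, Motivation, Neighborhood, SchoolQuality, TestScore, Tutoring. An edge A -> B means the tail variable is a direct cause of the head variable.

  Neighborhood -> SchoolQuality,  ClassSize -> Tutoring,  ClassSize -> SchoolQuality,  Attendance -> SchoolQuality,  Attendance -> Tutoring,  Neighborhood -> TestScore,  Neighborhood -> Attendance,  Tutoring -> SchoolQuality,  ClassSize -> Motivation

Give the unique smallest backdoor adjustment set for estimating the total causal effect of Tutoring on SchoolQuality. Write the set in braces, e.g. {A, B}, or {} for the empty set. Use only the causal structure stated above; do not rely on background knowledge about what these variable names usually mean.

Variables eligible for adjustment (non-descendants of Tutoring, excluding Tutoring and SchoolQuality): {Attendance, ClassSize, Motivation, Neighborhood, TestScore}.
Backdoor paths from Tutoring to SchoolQuality:
  P1: Tutoring <- ClassSize -> SchoolQuality
  P2: Tutoring <- Attendance <- Neighborhood -> SchoolQuality
  P3: Tutoring <- Attendance -> SchoolQuality
The empty set is not sufficient: P1 (Tutoring <- ClassSize -> SchoolQuality) has no collider blocking it and no conditioned non-collider, so it is open.
Try {Attendance, ClassSize}:
  P1: blocked at fork node ClassSize ∈ conditioning set.
  P2: blocked at chain node Attendance ∈ conditioning set.
  P3: blocked at fork node Attendance ∈ conditioning set.
{Attendance, ClassSize} contains no descendant of Tutoring and blocks every backdoor path.
Every element of {Attendance, ClassSize} is needed (dropping Attendance leaves P2 open; dropping ClassSize leaves P1 open), so no proper subset is valid.
Among all size-2 subsets of the eligible variables, only {Attendance, ClassSize} blocks every backdoor path, so it is the unique smallest valid adjustment set.

{Attendance, ClassSize}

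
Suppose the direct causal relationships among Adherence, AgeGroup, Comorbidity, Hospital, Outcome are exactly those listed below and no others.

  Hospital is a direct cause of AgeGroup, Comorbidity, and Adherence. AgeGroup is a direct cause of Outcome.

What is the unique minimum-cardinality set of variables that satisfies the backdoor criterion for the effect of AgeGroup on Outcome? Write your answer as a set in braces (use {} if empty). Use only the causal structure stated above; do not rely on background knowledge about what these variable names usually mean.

{}

Variables eligible for adjustment (non-descendants of AgeGroup, excluding AgeGroup and Outcome): {Adherence, Comorbidity, Hospital}.
Backdoor paths from AgeGroup to Outcome:
  (none)
With no backdoor paths the empty set already satisfies the criterion, and it is trivially minimal.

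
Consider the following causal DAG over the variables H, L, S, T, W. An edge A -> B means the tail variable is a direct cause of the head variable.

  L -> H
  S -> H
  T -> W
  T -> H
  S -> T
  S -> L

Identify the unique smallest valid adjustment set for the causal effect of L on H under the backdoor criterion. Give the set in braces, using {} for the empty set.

{S}

Variables eligible for adjustment (non-descendants of L, excluding L and H): {S, T, W}.
Backdoor paths from L to H:
  P1: L <- S -> T -> H
  P2: L <- S -> H
The empty set is not sufficient: P1 (L <- S -> T -> H) has no collider blocking it and no conditioned non-collider, so it is open.
Try {S}:
  P1: blocked at fork node S ∈ conditioning set.
  P2: blocked at fork node S ∈ conditioning set.
{S} contains no descendant of L and blocks every backdoor path.
No other singleton works — e.g. {T} leaves P2 open — so {S} is the unique smallest valid adjustment set.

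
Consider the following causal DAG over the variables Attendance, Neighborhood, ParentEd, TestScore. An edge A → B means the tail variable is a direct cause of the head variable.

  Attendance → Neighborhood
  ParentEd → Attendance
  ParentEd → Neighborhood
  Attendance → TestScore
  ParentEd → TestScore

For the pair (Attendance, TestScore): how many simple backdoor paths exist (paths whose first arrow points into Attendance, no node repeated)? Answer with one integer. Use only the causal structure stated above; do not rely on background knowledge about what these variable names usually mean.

1

A backdoor path from Attendance to TestScore is any simple undirected path whose first edge points into Attendance (i.e. leaves Attendance via a parent).
Parents of Attendance: {ParentEd}.
Enumerating:
  P1: Attendance <- ParentEd -> TestScore
That exhausts the simple backdoor paths. Count: 1.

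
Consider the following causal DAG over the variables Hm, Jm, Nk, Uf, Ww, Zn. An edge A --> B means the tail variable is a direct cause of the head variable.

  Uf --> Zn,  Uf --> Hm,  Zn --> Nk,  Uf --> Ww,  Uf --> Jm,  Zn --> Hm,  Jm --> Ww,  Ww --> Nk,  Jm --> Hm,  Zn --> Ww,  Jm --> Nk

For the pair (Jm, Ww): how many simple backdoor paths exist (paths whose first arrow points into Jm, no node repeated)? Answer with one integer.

5

A backdoor path from Jm to Ww is any simple undirected path whose first edge points into Jm (i.e. leaves Jm via a parent).
Parents of Jm: {Uf}.
Enumerating:
  P1: Jm <- Uf -> Zn -> Ww
  P2: Jm <- Uf -> Zn -> Nk <- Ww
  P3: Jm <- Uf -> Hm <- Zn -> Ww
  P4: Jm <- Uf -> Hm <- Zn -> Nk <- Ww
  P5: Jm <- Uf -> Ww
That exhausts the simple backdoor paths. Count: 5.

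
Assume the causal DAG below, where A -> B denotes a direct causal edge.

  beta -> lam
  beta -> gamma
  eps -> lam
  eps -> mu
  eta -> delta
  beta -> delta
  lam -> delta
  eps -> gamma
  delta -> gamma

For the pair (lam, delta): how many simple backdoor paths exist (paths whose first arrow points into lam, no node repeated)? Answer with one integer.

4

A backdoor path from lam to delta is any simple undirected path whose first edge points into lam (i.e. leaves lam via a parent).
Parents of lam: {beta, eps}.
Enumerating:
  P1: lam <- beta -> delta
  P2: lam <- beta -> gamma <- delta
  P3: lam <- eps -> gamma <- beta -> delta
  P4: lam <- eps -> gamma <- delta
That exhausts the simple backdoor paths. Count: 4.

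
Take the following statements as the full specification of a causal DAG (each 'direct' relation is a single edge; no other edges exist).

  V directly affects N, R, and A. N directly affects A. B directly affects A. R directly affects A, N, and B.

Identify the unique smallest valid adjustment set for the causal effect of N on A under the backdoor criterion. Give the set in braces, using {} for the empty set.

{R, V}

Variables eligible for adjustment (non-descendants of N, excluding N and A): {B, R, V}.
Backdoor paths from N to A:
  P1: N <- V -> R -> B -> A
  P2: N <- V -> R -> A
  P3: N <- V -> A
  P4: N <- R <- V -> A
  P5: N <- R -> B -> A
  P6: N <- R -> A
The empty set is not sufficient: P1 (N <- V -> R -> B -> A) has no collider blocking it and no conditioned non-collider, so it is open.
Try {R, V}:
  P1: blocked at fork node V ∈ conditioning set.
  P2: blocked at fork node V ∈ conditioning set.
  P3: blocked at fork node V ∈ conditioning set.
  P4: blocked at chain node R ∈ conditioning set.
  P5: blocked at fork node R ∈ conditioning set.
  P6: blocked at fork node R ∈ conditioning set.
{R, V} contains no descendant of N and blocks every backdoor path.
Every element of {R, V} is needed (dropping R leaves P5 open; dropping V leaves P3 open), so no proper subset is valid.
Among all size-2 subsets of the eligible variables, only {R, V} blocks every backdoor path, so it is the unique smallest valid adjustment set.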